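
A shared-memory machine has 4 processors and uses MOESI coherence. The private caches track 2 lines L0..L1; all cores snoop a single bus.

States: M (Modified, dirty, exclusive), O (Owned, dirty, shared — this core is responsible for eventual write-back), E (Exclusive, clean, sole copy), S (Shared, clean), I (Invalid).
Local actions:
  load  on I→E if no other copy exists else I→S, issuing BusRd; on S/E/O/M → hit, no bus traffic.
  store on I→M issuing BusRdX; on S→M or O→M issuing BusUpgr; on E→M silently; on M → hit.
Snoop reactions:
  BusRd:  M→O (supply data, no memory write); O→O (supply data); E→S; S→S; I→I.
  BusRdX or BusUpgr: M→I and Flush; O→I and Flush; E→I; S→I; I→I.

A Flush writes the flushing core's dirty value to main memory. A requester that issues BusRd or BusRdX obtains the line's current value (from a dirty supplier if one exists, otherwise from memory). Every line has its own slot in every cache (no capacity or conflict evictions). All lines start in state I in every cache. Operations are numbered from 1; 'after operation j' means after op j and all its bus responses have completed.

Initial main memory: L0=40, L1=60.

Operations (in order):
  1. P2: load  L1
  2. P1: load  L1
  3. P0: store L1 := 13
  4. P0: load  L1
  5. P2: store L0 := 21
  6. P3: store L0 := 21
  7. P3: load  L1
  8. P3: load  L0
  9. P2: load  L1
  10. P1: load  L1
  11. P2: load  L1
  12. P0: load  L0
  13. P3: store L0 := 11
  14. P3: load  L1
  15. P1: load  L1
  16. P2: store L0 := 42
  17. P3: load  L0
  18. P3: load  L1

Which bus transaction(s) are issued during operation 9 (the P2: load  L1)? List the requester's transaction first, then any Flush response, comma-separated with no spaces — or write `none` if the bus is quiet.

bus = BusRd

  op1 P2: load  L1 → I/I/E/I on L1; bus BusRd; mem=60
  op2 P1: load  L1 → I/S/S/I on L1; bus BusRd; mem=60
  op3 P0: store L1 := 13 → M/I/I/I on L1; bus BusRdX; mem=60
  op4 P0: load  L1 → M/I/I/I on L1; bus (none); mem=60
  op5 P2: store L0 := 21 → I/I/M/I on L0; bus BusRdX; mem=40
  op6 P3: store L0 := 21 → I/I/I/M on L0; bus BusRdX Flush; mem=21
  op7 P3: load  L1 → O/I/I/S on L1; bus BusRd; mem=60
  op8 P3: load  L0 → I/I/I/M on L0; bus (none); mem=21
  op9 P2: load  L1 → O/I/S/S on L1; bus BusRd; mem=60
  op10 P1: load  L1 → O/S/S/S on L1; bus BusRd; mem=60
  op11 P2: load  L1 → O/S/S/S on L1; bus (none); mem=60
  op12 P0: load  L0 → S/I/I/O on L0; bus BusRd; mem=21
  op13 P3: store L0 := 11 → I/I/I/M on L0; bus BusUpgr; mem=21
  op14 P3: load  L1 → O/S/S/S on L1; bus (none); mem=60
  op15 P1: load  L1 → O/S/S/S on L1; bus (none); mem=60
  op16 P2: store L0 := 42 → I/I/M/I on L0; bus BusRdX Flush; mem=11
  op17 P3: load  L0 → I/I/O/S on L0; bus BusRd; mem=11
  op18 P3: load  L1 → O/S/S/S on L1; bus (none); mem=60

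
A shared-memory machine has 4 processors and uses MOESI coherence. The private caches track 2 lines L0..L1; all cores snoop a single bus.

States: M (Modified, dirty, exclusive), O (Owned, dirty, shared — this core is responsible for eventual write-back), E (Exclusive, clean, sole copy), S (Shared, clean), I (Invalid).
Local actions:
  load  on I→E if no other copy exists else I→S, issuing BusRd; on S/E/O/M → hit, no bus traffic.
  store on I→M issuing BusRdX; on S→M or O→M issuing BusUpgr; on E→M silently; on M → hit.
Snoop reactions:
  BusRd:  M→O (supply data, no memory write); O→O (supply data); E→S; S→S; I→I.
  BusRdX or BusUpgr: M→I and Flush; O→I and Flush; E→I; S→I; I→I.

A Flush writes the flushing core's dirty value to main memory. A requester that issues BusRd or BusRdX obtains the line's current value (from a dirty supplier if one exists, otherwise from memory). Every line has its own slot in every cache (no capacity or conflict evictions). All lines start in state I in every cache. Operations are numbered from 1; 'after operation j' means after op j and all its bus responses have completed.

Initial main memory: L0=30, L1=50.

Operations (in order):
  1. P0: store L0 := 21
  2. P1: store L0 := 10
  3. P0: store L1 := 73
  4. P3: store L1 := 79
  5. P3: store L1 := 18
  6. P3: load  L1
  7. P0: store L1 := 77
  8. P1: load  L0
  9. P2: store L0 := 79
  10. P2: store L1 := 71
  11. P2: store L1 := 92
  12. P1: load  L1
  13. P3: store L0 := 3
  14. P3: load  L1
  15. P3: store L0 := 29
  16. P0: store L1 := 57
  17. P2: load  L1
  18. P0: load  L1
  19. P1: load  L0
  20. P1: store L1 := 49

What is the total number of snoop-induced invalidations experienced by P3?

[1] P0: store L0 := 21 | P0:M(21), P1:I, P2:I, P3:I | bus: BusRdX
[2] P1: store L0 := 10 | P0:I, P1:M(10), P2:I, P3:I | bus: BusRdX,Flush
[3] P0: store L1 := 73 | P0:M(73), P1:I, P2:I, P3:I | bus: BusRdX
[4] P3: store L1 := 79 | P0:I, P1:I, P2:I, P3:M(79) | bus: BusRdX,Flush
[5] P3: store L1 := 18 | P0:I, P1:I, P2:I, P3:M(18) | bus: none
[6] P3: load  L1 | P0:I, P1:I, P2:I, P3:M(18) | bus: none
[7] P0: store L1 := 77 | P0:M(77), P1:I, P2:I, P3:I | bus: BusRdX,Flush
[8] P1: load  L0 | P0:I, P1:M(10), P2:I, P3:I | bus: none
[9] P2: store L0 := 79 | P0:I, P1:I, P2:M(79), P3:I | bus: BusRdX,Flush
[10] P2: store L1 := 71 | P0:I, P1:I, P2:M(71), P3:I | bus: BusRdX,Flush
[11] P2: store L1 := 92 | P0:I, P1:I, P2:M(92), P3:I | bus: none
[12] P1: load  L1 | P0:I, P1:S(92), P2:O(92), P3:I | bus: BusRd
[13] P3: store L0 := 3 | P0:I, P1:I, P2:I, P3:M(3) | bus: BusRdX,Flush
[14] P3: load  L1 | P0:I, P1:S(92), P2:O(92), P3:S(92) | bus: BusRd
[15] P3: store L0 := 29 | P0:I, P1:I, P2:I, P3:M(29) | bus: none
[16] P0: store L1 := 57 | P0:M(57), P1:I, P2:I, P3:I | bus: BusRdX,Flush
[17] P2: load  L1 | P0:O(57), P1:I, P2:S(57), P3:I | bus: BusRd
[18] P0: load  L1 | P0:O(57), P1:I, P2:S(57), P3:I | bus: none
[19] P1: load  L0 | P0:I, P1:S(29), P2:I, P3:O(29) | bus: BusRd
[20] P1: store L1 := 49 | P0:I, P1:M(49), P2:I, P3:I | bus: BusRdX,Flush

invalidations = 2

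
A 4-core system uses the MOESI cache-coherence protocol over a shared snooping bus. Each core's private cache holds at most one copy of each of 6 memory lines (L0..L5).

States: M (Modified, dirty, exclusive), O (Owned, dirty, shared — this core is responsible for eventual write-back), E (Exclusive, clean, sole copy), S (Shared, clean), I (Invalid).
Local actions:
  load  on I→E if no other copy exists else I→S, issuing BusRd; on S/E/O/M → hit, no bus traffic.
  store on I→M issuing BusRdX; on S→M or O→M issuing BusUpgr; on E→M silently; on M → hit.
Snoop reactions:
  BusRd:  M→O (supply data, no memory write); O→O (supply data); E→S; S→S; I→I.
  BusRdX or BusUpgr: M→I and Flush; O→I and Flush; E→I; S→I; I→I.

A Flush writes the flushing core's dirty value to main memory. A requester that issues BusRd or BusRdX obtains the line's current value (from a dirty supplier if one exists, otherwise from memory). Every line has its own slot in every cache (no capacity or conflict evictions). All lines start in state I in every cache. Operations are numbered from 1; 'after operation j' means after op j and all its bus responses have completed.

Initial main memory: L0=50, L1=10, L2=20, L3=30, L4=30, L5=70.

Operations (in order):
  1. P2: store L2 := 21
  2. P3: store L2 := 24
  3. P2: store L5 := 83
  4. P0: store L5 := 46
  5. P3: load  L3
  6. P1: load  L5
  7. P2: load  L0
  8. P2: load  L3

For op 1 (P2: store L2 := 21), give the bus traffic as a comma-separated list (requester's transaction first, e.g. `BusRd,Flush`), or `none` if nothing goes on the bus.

1. P2: store L2 := 21  bus=[BusRdX]  L2: P0=I P1=I P2=M P3=I  mem[L2]=20
2. P3: store L2 := 24  bus=[BusRdX,Flush]  L2: P0=I P1=I P2=I P3=M  mem[L2]=21
3. P2: store L5 := 83  bus=[BusRdX]  L5: P0=I P1=I P2=M P3=I  mem[L5]=70
4. P0: store L5 := 46  bus=[BusRdX,Flush]  L5: P0=M P1=I P2=I P3=I  mem[L5]=83
5. P3: load  L3  bus=[BusRd]  L3: P0=I P1=I P2=I P3=E  mem[L3]=30
6. P1: load  L5  bus=[BusRd]  L5: P0=O P1=S P2=I P3=I  mem[L5]=83
7. P2: load  L0  bus=[BusRd]  L0: P0=I P1=I P2=E P3=I  mem[L0]=50
8. P2: load  L3  bus=[BusRd]  L3: P0=I P1=I P2=S P3=S  mem[L3]=30

bus = BusRdX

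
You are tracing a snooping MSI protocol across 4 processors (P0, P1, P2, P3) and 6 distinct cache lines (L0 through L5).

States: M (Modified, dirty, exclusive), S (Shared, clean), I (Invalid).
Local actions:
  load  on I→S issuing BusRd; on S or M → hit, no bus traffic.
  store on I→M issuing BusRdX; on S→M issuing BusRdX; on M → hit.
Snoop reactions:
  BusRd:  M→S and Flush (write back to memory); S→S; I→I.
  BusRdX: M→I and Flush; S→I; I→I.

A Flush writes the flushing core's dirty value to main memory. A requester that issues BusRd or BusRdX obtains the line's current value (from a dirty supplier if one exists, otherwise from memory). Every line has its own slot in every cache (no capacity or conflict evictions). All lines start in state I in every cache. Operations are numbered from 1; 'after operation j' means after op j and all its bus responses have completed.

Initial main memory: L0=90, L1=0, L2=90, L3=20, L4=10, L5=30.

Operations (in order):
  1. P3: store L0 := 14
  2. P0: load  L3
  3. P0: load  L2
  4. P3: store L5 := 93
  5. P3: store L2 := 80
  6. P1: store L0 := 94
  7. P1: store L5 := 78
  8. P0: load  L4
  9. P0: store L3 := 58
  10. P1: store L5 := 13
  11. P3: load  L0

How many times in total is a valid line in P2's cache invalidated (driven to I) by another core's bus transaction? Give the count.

invalidations = 0

1. P3: store L0 := 14  bus=[BusRdX]  L0: P0=I P1=I P2=I P3=M  mem[L0]=90
2. P0: load  L3  bus=[BusRd]  L3: P0=S P1=I P2=I P3=I  mem[L3]=20
3. P0: load  L2  bus=[BusRd]  L2: P0=S P1=I P2=I P3=I  mem[L2]=90
4. P3: store L5 := 93  bus=[BusRdX]  L5: P0=I P1=I P2=I P3=M  mem[L5]=30
5. P3: store L2 := 80  bus=[BusRdX]  L2: P0=I P1=I P2=I P3=M  mem[L2]=90
6. P1: store L0 := 94  bus=[BusRdX,Flush]  L0: P0=I P1=M P2=I P3=I  mem[L0]=14
7. P1: store L5 := 78  bus=[BusRdX,Flush]  L5: P0=I P1=M P2=I P3=I  mem[L5]=93
8. P0: load  L4  bus=[BusRd]  L4: P0=S P1=I P2=I P3=I  mem[L4]=10
9. P0: store L3 := 58  bus=[BusRdX]  L3: P0=M P1=I P2=I P3=I  mem[L3]=20
10. P1: store L5 := 13  bus=[-]  L5: P0=I P1=M P2=I P3=I  mem[L5]=93
11. P3: load  L0  bus=[BusRd,Flush]  L0: P0=I P1=S P2=I P3=S  mem[L0]=94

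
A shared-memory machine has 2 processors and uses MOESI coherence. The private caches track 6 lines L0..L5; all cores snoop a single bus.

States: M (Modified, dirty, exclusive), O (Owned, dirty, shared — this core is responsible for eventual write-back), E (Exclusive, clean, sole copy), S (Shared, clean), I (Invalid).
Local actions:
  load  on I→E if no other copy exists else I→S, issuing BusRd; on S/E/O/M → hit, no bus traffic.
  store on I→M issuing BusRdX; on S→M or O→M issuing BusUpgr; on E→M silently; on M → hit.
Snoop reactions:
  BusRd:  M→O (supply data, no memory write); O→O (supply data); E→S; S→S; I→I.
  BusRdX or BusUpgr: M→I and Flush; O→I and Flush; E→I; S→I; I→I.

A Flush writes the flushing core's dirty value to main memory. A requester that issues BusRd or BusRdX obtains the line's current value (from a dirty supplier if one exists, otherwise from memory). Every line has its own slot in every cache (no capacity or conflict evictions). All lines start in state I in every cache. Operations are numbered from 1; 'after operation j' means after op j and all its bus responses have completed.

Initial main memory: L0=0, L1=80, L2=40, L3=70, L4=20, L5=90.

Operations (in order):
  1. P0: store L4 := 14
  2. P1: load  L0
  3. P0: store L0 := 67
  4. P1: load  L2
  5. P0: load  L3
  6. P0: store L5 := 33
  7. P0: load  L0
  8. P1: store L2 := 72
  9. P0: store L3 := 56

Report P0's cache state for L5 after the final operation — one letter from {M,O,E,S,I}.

state = M

step 1: P0: store L4 := 14  ⟶  MI  (L4)  txn=BusRdX  M[L4]=20
step 2: P1: load  L0  ⟶  IE  (L0)  txn=BusRd  M[L0]=0
step 3: P0: store L0 := 67  ⟶  MI  (L0)  txn=BusRdX  M[L0]=0
step 4: P1: load  L2  ⟶  IE  (L2)  txn=BusRd  M[L2]=40
step 5: P0: load  L3  ⟶  EI  (L3)  txn=BusRd  M[L3]=70
step 6: P0: store L5 := 33  ⟶  MI  (L5)  txn=BusRdX  M[L5]=90
step 7: P0: load  L0  ⟶  MI  (L0)  txn=∅  M[L0]=0
step 8: P1: store L2 := 72  ⟶  IM  (L2)  txn=∅  M[L2]=40
step 9: P0: store L3 := 56  ⟶  MI  (L3)  txn=∅  M[L3]=70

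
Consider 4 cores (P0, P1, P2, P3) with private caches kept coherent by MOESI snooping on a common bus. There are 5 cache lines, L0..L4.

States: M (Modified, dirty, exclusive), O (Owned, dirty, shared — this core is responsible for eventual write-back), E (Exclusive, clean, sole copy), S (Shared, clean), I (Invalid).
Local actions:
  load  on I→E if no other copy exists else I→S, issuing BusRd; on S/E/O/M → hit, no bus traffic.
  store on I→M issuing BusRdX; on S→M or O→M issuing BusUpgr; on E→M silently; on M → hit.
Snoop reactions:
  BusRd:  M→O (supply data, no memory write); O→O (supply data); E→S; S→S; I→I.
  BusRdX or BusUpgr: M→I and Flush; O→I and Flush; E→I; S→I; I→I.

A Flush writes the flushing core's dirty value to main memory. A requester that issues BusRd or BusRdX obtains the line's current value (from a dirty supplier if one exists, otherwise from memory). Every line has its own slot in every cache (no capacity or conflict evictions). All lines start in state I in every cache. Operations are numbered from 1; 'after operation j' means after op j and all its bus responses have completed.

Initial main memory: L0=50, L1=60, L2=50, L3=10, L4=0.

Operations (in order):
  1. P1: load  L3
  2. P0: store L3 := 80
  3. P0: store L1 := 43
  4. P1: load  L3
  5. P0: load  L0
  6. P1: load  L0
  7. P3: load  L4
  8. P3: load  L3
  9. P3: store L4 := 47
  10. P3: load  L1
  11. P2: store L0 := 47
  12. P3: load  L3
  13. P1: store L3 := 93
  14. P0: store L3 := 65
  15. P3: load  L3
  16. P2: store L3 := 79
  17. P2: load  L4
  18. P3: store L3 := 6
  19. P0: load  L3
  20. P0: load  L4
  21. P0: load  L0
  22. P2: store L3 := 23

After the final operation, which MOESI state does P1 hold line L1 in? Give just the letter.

  op1 P1: load  L3 → I/E/I/I on L3; bus BusRd; mem=10
  op2 P0: store L3 := 80 → M/I/I/I on L3; bus BusRdX; mem=10
  op3 P0: store L1 := 43 → M/I/I/I on L1; bus BusRdX; mem=60
  op4 P1: load  L3 → O/S/I/I on L3; bus BusRd; mem=10
  op5 P0: load  L0 → E/I/I/I on L0; bus BusRd; mem=50
  op6 P1: load  L0 → S/S/I/I on L0; bus BusRd; mem=50
  op7 P3: load  L4 → I/I/I/E on L4; bus BusRd; mem=0
  op8 P3: load  L3 → O/S/I/S on L3; bus BusRd; mem=10
  op9 P3: store L4 := 47 → I/I/I/M on L4; bus (none); mem=0
  op10 P3: load  L1 → O/I/I/S on L1; bus BusRd; mem=60
  op11 P2: store L0 := 47 → I/I/M/I on L0; bus BusRdX; mem=50
  op12 P3: load  L3 → O/S/I/S on L3; bus (none); mem=10
  op13 P1: store L3 := 93 → I/M/I/I on L3; bus BusUpgr Flush; mem=80
  op14 P0: store L3 := 65 → M/I/I/I on L3; bus BusRdX Flush; mem=93
  op15 P3: load  L3 → O/I/I/S on L3; bus BusRd; mem=93
  op16 P2: store L3 := 79 → I/I/M/I on L3; bus BusRdX Flush; mem=65
  op17 P2: load  L4 → I/I/S/O on L4; bus BusRd; mem=0
  op18 P3: store L3 := 6 → I/I/I/M on L3; bus BusRdX Flush; mem=79
  op19 P0: load  L3 → S/I/I/O on L3; bus BusRd; mem=79
  op20 P0: load  L4 → S/I/S/O on L4; bus BusRd; mem=0
  op21 P0: load  L0 → S/I/O/I on L0; bus BusRd; mem=50
  op22 P2: store L3 := 23 → I/I/M/I on L3; bus BusRdX Flush; mem=6

state = I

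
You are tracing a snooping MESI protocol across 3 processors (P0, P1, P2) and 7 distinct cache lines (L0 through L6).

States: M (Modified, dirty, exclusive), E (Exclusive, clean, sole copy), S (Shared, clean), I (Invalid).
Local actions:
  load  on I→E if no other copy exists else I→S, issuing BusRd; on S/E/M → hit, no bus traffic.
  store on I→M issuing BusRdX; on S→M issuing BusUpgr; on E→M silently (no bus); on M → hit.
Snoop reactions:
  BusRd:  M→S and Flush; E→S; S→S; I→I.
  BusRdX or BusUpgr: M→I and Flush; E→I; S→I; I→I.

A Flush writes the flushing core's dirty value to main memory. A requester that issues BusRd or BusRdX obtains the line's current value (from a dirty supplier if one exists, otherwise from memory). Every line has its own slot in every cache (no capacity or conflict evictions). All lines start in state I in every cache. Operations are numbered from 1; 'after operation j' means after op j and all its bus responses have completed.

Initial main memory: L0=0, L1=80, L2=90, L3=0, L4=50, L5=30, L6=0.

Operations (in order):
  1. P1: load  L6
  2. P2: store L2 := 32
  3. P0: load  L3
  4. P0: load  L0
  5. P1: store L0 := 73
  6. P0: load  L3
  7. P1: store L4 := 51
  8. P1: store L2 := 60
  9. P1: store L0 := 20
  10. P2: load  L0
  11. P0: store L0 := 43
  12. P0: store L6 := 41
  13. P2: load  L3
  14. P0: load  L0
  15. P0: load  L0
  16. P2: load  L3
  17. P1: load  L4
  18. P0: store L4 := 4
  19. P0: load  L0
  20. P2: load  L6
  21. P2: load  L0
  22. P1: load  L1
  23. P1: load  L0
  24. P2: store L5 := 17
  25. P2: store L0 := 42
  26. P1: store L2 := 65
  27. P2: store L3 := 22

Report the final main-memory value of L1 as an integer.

  op1 P1: load  L6 → I/E/I on L6; bus BusRd; mem=0
  op2 P2: store L2 := 32 → I/I/M on L2; bus BusRdX; mem=90
  op3 P0: load  L3 → E/I/I on L3; bus BusRd; mem=0
  op4 P0: load  L0 → E/I/I on L0; bus BusRd; mem=0
  op5 P1: store L0 := 73 → I/M/I on L0; bus BusRdX; mem=0
  op6 P0: load  L3 → E/I/I on L3; bus (none); mem=0
  op7 P1: store L4 := 51 → I/M/I on L4; bus BusRdX; mem=50
  op8 P1: store L2 := 60 → I/M/I on L2; bus BusRdX Flush; mem=32
  op9 P1: store L0 := 20 → I/M/I on L0; bus (none); mem=0
  op10 P2: load  L0 → I/S/S on L0; bus BusRd Flush; mem=20
  op11 P0: store L0 := 43 → M/I/I on L0; bus BusRdX; mem=20
  op12 P0: store L6 := 41 → M/I/I on L6; bus BusRdX; mem=0
  op13 P2: load  L3 → S/I/S on L3; bus BusRd; mem=0
  op14 P0: load  L0 → M/I/I on L0; bus (none); mem=20
  op15 P0: load  L0 → M/I/I on L0; bus (none); mem=20
  op16 P2: load  L3 → S/I/S on L3; bus (none); mem=0
  op17 P1: load  L4 → I/M/I on L4; bus (none); mem=50
  op18 P0: store L4 := 4 → M/I/I on L4; bus BusRdX Flush; mem=51
  op19 P0: load  L0 → M/I/I on L0; bus (none); mem=20
  op20 P2: load  L6 → S/I/S on L6; bus BusRd Flush; mem=41
  op21 P2: load  L0 → S/I/S on L0; bus BusRd Flush; mem=43
  op22 P1: load  L1 → I/E/I on L1; bus BusRd; mem=80
  op23 P1: load  L0 → S/S/S on L0; bus BusRd; mem=43
  op24 P2: store L5 := 17 → I/I/M on L5; bus BusRdX; mem=30
  op25 P2: store L0 := 42 → I/I/M on L0; bus BusUpgr; mem=43
  op26 P1: store L2 := 65 → I/M/I on L2; bus (none); mem=32
  op27 P2: store L3 := 22 → I/I/M on L3; bus BusUpgr; mem=0

memory[L1] = 80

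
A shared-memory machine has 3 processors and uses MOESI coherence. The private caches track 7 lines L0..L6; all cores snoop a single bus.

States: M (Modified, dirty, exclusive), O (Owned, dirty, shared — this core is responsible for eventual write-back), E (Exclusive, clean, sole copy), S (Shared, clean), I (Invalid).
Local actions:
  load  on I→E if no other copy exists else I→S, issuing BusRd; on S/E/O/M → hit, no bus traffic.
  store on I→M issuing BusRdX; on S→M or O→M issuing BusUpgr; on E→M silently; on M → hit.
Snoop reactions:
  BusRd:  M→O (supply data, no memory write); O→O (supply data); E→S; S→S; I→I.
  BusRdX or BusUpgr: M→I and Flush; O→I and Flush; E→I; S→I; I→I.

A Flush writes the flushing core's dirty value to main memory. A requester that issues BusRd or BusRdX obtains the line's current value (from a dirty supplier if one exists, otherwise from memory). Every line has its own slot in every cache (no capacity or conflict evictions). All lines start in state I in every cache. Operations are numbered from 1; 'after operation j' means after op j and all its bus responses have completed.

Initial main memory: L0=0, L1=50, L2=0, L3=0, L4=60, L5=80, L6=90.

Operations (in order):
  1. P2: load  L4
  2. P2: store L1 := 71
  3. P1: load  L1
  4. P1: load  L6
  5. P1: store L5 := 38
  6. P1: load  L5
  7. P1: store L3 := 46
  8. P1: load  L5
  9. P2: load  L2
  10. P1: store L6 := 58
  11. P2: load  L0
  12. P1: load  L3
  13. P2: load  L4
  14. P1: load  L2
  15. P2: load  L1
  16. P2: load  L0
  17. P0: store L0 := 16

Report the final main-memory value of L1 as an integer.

step 1: P2: load  L4  ⟶  IIE  (L4)  txn=BusRd  M[L4]=60
step 2: P2: store L1 := 71  ⟶  IIM  (L1)  txn=BusRdX  M[L1]=50
step 3: P1: load  L1  ⟶  ISO  (L1)  txn=BusRd  M[L1]=50
step 4: P1: load  L6  ⟶  IEI  (L6)  txn=BusRd  M[L6]=90
step 5: P1: store L5 := 38  ⟶  IMI  (L5)  txn=BusRdX  M[L5]=80
step 6: P1: load  L5  ⟶  IMI  (L5)  txn=∅  M[L5]=80
step 7: P1: store L3 := 46  ⟶  IMI  (L3)  txn=BusRdX  M[L3]=0
step 8: P1: load  L5  ⟶  IMI  (L5)  txn=∅  M[L5]=80
step 9: P2: load  L2  ⟶  IIE  (L2)  txn=BusRd  M[L2]=0
step 10: P1: store L6 := 58  ⟶  IMI  (L6)  txn=∅  M[L6]=90
step 11: P2: load  L0  ⟶  IIE  (L0)  txn=BusRd  M[L0]=0
step 12: P1: load  L3  ⟶  IMI  (L3)  txn=∅  M[L3]=0
step 13: P2: load  L4  ⟶  IIE  (L4)  txn=∅  M[L4]=60
step 14: P1: load  L2  ⟶  ISS  (L2)  txn=BusRd  M[L2]=0
step 15: P2: load  L1  ⟶  ISO  (L1)  txn=∅  M[L1]=50
step 16: P2: load  L0  ⟶  IIE  (L0)  txn=∅  M[L0]=0
step 17: P0: store L0 := 16  ⟶  MII  (L0)  txn=BusRdX  M[L0]=0

memory[L1] = 50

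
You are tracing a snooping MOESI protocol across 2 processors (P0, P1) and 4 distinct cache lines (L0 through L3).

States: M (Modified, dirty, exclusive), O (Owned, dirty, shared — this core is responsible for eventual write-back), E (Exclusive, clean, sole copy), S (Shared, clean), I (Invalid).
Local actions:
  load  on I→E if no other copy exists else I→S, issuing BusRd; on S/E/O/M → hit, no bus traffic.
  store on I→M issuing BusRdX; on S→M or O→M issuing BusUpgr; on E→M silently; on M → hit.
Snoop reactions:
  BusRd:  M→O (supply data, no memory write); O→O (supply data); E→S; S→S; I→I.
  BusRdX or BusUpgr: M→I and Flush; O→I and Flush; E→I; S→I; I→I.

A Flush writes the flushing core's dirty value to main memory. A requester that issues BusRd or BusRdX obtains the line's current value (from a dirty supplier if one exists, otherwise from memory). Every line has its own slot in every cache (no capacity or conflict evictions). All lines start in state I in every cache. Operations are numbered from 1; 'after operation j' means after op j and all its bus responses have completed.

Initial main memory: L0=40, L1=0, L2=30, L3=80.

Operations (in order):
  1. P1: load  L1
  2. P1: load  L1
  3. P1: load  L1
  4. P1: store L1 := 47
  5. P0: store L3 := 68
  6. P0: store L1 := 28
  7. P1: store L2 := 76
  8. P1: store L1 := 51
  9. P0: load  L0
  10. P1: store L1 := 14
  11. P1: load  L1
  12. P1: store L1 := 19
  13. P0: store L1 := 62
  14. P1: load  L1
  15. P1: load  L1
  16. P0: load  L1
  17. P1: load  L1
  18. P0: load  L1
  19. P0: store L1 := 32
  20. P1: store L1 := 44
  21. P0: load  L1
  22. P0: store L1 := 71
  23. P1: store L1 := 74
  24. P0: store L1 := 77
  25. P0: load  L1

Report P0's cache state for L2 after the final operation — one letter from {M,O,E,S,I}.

1. P1: load  L1  bus=[BusRd]  L1: P0=I P1=E  mem[L1]=0
2. P1: load  L1  bus=[-]  L1: P0=I P1=E  mem[L1]=0
3. P1: load  L1  bus=[-]  L1: P0=I P1=E  mem[L1]=0
4. P1: store L1 := 47  bus=[-]  L1: P0=I P1=M  mem[L1]=0
5. P0: store L3 := 68  bus=[BusRdX]  L3: P0=M P1=I  mem[L3]=80
6. P0: store L1 := 28  bus=[BusRdX,Flush]  L1: P0=M P1=I  mem[L1]=47
7. P1: store L2 := 76  bus=[BusRdX]  L2: P0=I P1=M  mem[L2]=30
8. P1: store L1 := 51  bus=[BusRdX,Flush]  L1: P0=I P1=M  mem[L1]=28
9. P0: load  L0  bus=[BusRd]  L0: P0=E P1=I  mem[L0]=40
10. P1: store L1 := 14  bus=[-]  L1: P0=I P1=M  mem[L1]=28
11. P1: load  L1  bus=[-]  L1: P0=I P1=M  mem[L1]=28
12. P1: store L1 := 19  bus=[-]  L1: P0=I P1=M  mem[L1]=28
13. P0: store L1 := 62  bus=[BusRdX,Flush]  L1: P0=M P1=I  mem[L1]=19
14. P1: load  L1  bus=[BusRd]  L1: P0=O P1=S  mem[L1]=19
15. P1: load  L1  bus=[-]  L1: P0=O P1=S  mem[L1]=19
16. P0: load  L1  bus=[-]  L1: P0=O P1=S  mem[L1]=19
17. P1: load  L1  bus=[-]  L1: P0=O P1=S  mem[L1]=19
18. P0: load  L1  bus=[-]  L1: P0=O P1=S  mem[L1]=19
19. P0: store L1 := 32  bus=[BusUpgr]  L1: P0=M P1=I  mem[L1]=19
20. P1: store L1 := 44  bus=[BusRdX,Flush]  L1: P0=I P1=M  mem[L1]=32
21. P0: load  L1  bus=[BusRd]  L1: P0=S P1=O  mem[L1]=32
22. P0: store L1 := 71  bus=[BusUpgr,Flush]  L1: P0=M P1=I  mem[L1]=44
23. P1: store L1 := 74  bus=[BusRdX,Flush]  L1: P0=I P1=M  mem[L1]=71
24. P0: store L1 := 77  bus=[BusRdX,Flush]  L1: P0=M P1=I  mem[L1]=74
25. P0: load  L1  bus=[-]  L1: P0=M P1=I  mem[L1]=74

state = I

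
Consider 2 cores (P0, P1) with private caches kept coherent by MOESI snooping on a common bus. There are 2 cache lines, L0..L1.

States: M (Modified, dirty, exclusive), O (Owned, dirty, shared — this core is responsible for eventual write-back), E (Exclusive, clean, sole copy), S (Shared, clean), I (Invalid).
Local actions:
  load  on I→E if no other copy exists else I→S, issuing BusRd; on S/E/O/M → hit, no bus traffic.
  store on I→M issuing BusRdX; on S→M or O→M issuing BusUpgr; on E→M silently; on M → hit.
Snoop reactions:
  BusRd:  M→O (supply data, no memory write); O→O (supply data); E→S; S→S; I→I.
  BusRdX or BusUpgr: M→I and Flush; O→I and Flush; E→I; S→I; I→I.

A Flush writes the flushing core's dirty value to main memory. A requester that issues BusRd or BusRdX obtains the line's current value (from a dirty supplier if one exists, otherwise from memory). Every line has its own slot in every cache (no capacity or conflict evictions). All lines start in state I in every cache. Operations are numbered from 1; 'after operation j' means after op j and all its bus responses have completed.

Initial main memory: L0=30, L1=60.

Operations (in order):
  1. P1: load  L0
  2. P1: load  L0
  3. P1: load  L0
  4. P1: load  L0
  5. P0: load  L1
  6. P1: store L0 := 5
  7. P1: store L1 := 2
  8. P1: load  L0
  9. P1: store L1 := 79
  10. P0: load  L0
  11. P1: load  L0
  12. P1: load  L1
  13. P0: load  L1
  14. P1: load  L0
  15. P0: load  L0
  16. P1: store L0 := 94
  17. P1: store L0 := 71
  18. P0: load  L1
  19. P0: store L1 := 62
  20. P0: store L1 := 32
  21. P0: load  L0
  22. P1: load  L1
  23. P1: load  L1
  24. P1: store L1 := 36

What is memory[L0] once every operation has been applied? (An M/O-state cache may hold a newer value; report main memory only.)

  op1 P1: load  L0 → I/E on L0; bus BusRd; mem=30
  op2 P1: load  L0 → I/E on L0; bus (none); mem=30
  op3 P1: load  L0 → I/E on L0; bus (none); mem=30
  op4 P1: load  L0 → I/E on L0; bus (none); mem=30
  op5 P0: load  L1 → E/I on L1; bus BusRd; mem=60
  op6 P1: store L0 := 5 → I/M on L0; bus (none); mem=30
  op7 P1: store L1 := 2 → I/M on L1; bus BusRdX; mem=60
  op8 P1: load  L0 → I/M on L0; bus (none); mem=30
  op9 P1: store L1 := 79 → I/M on L1; bus (none); mem=60
  op10 P0: load  L0 → S/O on L0; bus BusRd; mem=30
  op11 P1: load  L0 → S/O on L0; bus (none); mem=30
  op12 P1: load  L1 → I/M on L1; bus (none); mem=60
  op13 P0: load  L1 → S/O on L1; bus BusRd; mem=60
  op14 P1: load  L0 → S/O on L0; bus (none); mem=30
  op15 P0: load  L0 → S/O on L0; bus (none); mem=30
  op16 P1: store L0 := 94 → I/M on L0; bus BusUpgr; mem=30
  op17 P1: store L0 := 71 → I/M on L0; bus (none); mem=30
  op18 P0: load  L1 → S/O on L1; bus (none); mem=60
  op19 P0: store L1 := 62 → M/I on L1; bus BusUpgr Flush; mem=79
  op20 P0: store L1 := 32 → M/I on L1; bus (none); mem=79
  op21 P0: load  L0 → S/O on L0; bus BusRd; mem=30
  op22 P1: load  L1 → O/S on L1; bus BusRd; mem=79
  op23 P1: load  L1 → O/S on L1; bus (none); mem=79
  op24 P1: store L1 := 36 → I/M on L1; bus BusUpgr Flush; mem=32

memory[L0] = 30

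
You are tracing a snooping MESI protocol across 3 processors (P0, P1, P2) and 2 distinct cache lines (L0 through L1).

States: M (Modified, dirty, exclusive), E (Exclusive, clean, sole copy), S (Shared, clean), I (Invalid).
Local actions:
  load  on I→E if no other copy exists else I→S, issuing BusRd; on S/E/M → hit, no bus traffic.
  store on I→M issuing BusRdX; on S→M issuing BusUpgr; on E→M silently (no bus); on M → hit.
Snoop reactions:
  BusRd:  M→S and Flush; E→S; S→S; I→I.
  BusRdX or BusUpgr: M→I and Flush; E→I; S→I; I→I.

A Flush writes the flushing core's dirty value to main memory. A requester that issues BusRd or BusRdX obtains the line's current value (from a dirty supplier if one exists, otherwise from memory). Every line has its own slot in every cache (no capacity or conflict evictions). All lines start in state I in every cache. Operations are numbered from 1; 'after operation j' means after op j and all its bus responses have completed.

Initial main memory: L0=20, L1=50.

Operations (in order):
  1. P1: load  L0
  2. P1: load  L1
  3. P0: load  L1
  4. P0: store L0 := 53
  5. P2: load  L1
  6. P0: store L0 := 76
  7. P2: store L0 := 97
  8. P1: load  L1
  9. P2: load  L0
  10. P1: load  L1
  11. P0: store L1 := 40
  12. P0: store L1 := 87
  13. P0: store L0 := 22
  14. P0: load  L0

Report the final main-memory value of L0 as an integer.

1. P1: load  L0  bus=[BusRd]  L0: P0=I P1=E P2=I  mem[L0]=20
2. P1: load  L1  bus=[BusRd]  L1: P0=I P1=E P2=I  mem[L1]=50
3. P0: load  L1  bus=[BusRd]  L1: P0=S P1=S P2=I  mem[L1]=50
4. P0: store L0 := 53  bus=[BusRdX]  L0: P0=M P1=I P2=I  mem[L0]=20
5. P2: load  L1  bus=[BusRd]  L1: P0=S P1=S P2=S  mem[L1]=50
6. P0: store L0 := 76  bus=[-]  L0: P0=M P1=I P2=I  mem[L0]=20
7. P2: store L0 := 97  bus=[BusRdX,Flush]  L0: P0=I P1=I P2=M  mem[L0]=76
8. P1: load  L1  bus=[-]  L1: P0=S P1=S P2=S  mem[L1]=50
9. P2: load  L0  bus=[-]  L0: P0=I P1=I P2=M  mem[L0]=76
10. P1: load  L1  bus=[-]  L1: P0=S P1=S P2=S  mem[L1]=50
11. P0: store L1 := 40  bus=[BusUpgr]  L1: P0=M P1=I P2=I  mem[L1]=50
12. P0: store L1 := 87  bus=[-]  L1: P0=M P1=I P2=I  mem[L1]=50
13. P0: store L0 := 22  bus=[BusRdX,Flush]  L0: P0=M P1=I P2=I  mem[L0]=97
14. P0: load  L0  bus=[-]  L0: P0=M P1=I P2=I  mem[L0]=97

memory[L0] = 97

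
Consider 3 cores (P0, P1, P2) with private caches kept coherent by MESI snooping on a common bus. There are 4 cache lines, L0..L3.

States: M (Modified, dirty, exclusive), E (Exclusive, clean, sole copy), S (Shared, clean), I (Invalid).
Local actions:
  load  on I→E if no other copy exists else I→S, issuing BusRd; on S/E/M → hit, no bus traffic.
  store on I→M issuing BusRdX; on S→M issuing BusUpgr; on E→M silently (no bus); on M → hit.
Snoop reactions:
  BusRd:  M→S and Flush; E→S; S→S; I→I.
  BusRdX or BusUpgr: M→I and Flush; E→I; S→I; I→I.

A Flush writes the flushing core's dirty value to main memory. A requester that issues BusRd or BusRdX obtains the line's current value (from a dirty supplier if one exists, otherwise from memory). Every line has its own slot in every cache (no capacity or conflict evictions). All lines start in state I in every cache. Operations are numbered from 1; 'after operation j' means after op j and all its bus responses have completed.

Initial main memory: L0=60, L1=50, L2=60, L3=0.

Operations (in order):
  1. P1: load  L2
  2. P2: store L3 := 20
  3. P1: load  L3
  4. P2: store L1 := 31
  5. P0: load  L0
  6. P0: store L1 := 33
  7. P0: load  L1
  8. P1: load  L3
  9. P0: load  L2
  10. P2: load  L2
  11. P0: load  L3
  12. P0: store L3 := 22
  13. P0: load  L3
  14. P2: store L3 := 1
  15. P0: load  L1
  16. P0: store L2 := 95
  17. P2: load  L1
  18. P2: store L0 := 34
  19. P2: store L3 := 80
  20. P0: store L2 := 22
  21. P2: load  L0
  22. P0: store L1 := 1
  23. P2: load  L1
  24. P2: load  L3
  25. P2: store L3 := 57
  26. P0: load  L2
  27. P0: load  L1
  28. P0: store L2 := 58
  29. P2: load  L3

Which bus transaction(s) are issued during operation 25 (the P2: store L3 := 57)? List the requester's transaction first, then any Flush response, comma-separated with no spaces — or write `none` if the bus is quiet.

  op1 P1: load  L2 → I/E/I on L2; bus BusRd; mem=60
  op2 P2: store L3 := 20 → I/I/M on L3; bus BusRdX; mem=0
  op3 P1: load  L3 → I/S/S on L3; bus BusRd Flush; mem=20
  op4 P2: store L1 := 31 → I/I/M on L1; bus BusRdX; mem=50
  op5 P0: load  L0 → E/I/I on L0; bus BusRd; mem=60
  op6 P0: store L1 := 33 → M/I/I on L1; bus BusRdX Flush; mem=31
  op7 P0: load  L1 → M/I/I on L1; bus (none); mem=31
  op8 P1: load  L3 → I/S/S on L3; bus (none); mem=20
  op9 P0: load  L2 → S/S/I on L2; bus BusRd; mem=60
  op10 P2: load  L2 → S/S/S on L2; bus BusRd; mem=60
  op11 P0: load  L3 → S/S/S on L3; bus BusRd; mem=20
  op12 P0: store L3 := 22 → M/I/I on L3; bus BusUpgr; mem=20
  op13 P0: load  L3 → M/I/I on L3; bus (none); mem=20
  op14 P2: store L3 := 1 → I/I/M on L3; bus BusRdX Flush; mem=22
  op15 P0: load  L1 → M/I/I on L1; bus (none); mem=31
  op16 P0: store L2 := 95 → M/I/I on L2; bus BusUpgr; mem=60
  op17 P2: load  L1 → S/I/S on L1; bus BusRd Flush; mem=33
  op18 P2: store L0 := 34 → I/I/M on L0; bus BusRdX; mem=60
  op19 P2: store L3 := 80 → I/I/M on L3; bus (none); mem=22
  op20 P0: store L2 := 22 → M/I/I on L2; bus (none); mem=60
  op21 P2: load  L0 → I/I/M on L0; bus (none); mem=60
  op22 P0: store L1 := 1 → M/I/I on L1; bus BusUpgr; mem=33
  op23 P2: load  L1 → S/I/S on L1; bus BusRd Flush; mem=1
  op24 P2: load  L3 → I/I/M on L3; bus (none); mem=22
  op25 P2: store L3 := 57 → I/I/M on L3; bus (none); mem=22
  op26 P0: load  L2 → M/I/I on L2; bus (none); mem=60
  op27 P0: load  L1 → S/I/S on L1; bus (none); mem=1
  op28 P0: store L2 := 58 → M/I/I on L2; bus (none); mem=60
  op29 P2: load  L3 → I/I/M on L3; bus (none); mem=22

bus = none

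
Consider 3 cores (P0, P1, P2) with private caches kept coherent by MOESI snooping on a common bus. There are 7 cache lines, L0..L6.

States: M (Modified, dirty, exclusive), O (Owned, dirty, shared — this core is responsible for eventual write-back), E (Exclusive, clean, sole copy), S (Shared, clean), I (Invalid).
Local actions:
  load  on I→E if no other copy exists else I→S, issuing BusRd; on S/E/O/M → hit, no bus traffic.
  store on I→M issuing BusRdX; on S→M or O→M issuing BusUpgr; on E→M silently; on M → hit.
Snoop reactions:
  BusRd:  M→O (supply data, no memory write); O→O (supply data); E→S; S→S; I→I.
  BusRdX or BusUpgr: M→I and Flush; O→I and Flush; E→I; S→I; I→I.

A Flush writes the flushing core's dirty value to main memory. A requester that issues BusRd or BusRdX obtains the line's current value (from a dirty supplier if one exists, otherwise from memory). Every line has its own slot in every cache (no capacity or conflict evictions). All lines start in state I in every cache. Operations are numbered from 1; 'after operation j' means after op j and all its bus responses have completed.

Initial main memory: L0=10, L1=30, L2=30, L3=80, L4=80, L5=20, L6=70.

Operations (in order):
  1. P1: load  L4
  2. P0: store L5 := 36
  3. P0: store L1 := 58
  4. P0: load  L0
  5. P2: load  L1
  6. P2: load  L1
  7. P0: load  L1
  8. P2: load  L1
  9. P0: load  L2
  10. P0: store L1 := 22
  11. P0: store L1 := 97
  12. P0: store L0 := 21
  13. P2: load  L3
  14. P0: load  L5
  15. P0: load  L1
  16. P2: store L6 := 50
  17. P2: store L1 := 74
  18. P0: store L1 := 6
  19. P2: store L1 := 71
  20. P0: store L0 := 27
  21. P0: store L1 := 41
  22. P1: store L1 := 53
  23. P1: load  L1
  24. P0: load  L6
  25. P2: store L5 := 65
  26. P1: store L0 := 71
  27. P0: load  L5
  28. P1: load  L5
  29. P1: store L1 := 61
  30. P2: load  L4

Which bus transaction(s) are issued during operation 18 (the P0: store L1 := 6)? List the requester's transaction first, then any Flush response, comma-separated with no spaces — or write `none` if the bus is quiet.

1. P1: load  L4  bus=[BusRd]  L4: P0=I P1=E P2=I  mem[L4]=80
2. P0: store L5 := 36  bus=[BusRdX]  L5: P0=M P1=I P2=I  mem[L5]=20
3. P0: store L1 := 58  bus=[BusRdX]  L1: P0=M P1=I P2=I  mem[L1]=30
4. P0: load  L0  bus=[BusRd]  L0: P0=E P1=I P2=I  mem[L0]=10
5. P2: load  L1  bus=[BusRd]  L1: P0=O P1=I P2=S  mem[L1]=30
6. P2: load  L1  bus=[-]  L1: P0=O P1=I P2=S  mem[L1]=30
7. P0: load  L1  bus=[-]  L1: P0=O P1=I P2=S  mem[L1]=30
8. P2: load  L1  bus=[-]  L1: P0=O P1=I P2=S  mem[L1]=30
9. P0: load  L2  bus=[BusRd]  L2: P0=E P1=I P2=I  mem[L2]=30
10. P0: store L1 := 22  bus=[BusUpgr]  L1: P0=M P1=I P2=I  mem[L1]=30
11. P0: store L1 := 97  bus=[-]  L1: P0=M P1=I P2=I  mem[L1]=30
12. P0: store L0 := 21  bus=[-]  L0: P0=M P1=I P2=I  mem[L0]=10
13. P2: load  L3  bus=[BusRd]  L3: P0=I P1=I P2=E  mem[L3]=80
14. P0: load  L5  bus=[-]  L5: P0=M P1=I P2=I  mem[L5]=20
15. P0: load  L1  bus=[-]  L1: P0=M P1=I P2=I  mem[L1]=30
16. P2: store L6 := 50  bus=[BusRdX]  L6: P0=I P1=I P2=M  mem[L6]=70
17. P2: store L1 := 74  bus=[BusRdX,Flush]  L1: P0=I P1=I P2=M  mem[L1]=97
18. P0: store L1 := 6  bus=[BusRdX,Flush]  L1: P0=M P1=I P2=I  mem[L1]=74
19. P2: store L1 := 71  bus=[BusRdX,Flush]  L1: P0=I P1=I P2=M  mem[L1]=6
20. P0: store L0 := 27  bus=[-]  L0: P0=M P1=I P2=I  mem[L0]=10
21. P0: store L1 := 41  bus=[BusRdX,Flush]  L1: P0=M P1=I P2=I  mem[L1]=71
22. P1: store L1 := 53  bus=[BusRdX,Flush]  L1: P0=I P1=M P2=I  mem[L1]=41
23. P1: load  L1  bus=[-]  L1: P0=I P1=M P2=I  mem[L1]=41
24. P0: load  L6  bus=[BusRd]  L6: P0=S P1=I P2=O  mem[L6]=70
25. P2: store L5 := 65  bus=[BusRdX,Flush]  L5: P0=I P1=I P2=M  mem[L5]=36
26. P1: store L0 := 71  bus=[BusRdX,Flush]  L0: P0=I P1=M P2=I  mem[L0]=27
27. P0: load  L5  bus=[BusRd]  L5: P0=S P1=I P2=O  mem[L5]=36
28. P1: load  L5  bus=[BusRd]  L5: P0=S P1=S P2=O  mem[L5]=36
29. P1: store L1 := 61  bus=[-]  L1: P0=I P1=M P2=I  mem[L1]=41
30. P2: load  L4  bus=[BusRd]  L4: P0=I P1=S P2=S  mem[L4]=80

bus = BusRdX,Flush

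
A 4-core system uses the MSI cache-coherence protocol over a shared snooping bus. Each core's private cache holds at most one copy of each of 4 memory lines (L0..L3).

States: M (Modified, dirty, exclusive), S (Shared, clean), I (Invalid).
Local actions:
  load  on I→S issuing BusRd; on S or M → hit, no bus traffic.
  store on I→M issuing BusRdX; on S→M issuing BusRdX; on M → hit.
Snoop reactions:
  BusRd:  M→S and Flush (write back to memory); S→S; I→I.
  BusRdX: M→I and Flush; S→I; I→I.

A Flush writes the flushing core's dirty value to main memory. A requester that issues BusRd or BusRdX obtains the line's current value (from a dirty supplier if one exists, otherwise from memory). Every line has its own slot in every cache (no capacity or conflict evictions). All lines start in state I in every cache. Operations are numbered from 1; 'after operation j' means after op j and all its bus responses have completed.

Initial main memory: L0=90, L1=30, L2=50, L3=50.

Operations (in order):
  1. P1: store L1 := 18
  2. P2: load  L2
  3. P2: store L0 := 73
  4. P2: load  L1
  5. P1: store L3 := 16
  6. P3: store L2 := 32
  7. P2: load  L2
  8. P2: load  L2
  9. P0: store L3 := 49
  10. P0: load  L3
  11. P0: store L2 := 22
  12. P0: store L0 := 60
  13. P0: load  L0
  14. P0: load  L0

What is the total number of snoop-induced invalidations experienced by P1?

[1] P1: store L1 := 18 | P0:I, P1:M(18), P2:I, P3:I | bus: BusRdX
[2] P2: load  L2 | P0:I, P1:I, P2:S(50), P3:I | bus: BusRd
[3] P2: store L0 := 73 | P0:I, P1:I, P2:M(73), P3:I | bus: BusRdX
[4] P2: load  L1 | P0:I, P1:S(18), P2:S(18), P3:I | bus: BusRd,Flush
[5] P1: store L3 := 16 | P0:I, P1:M(16), P2:I, P3:I | bus: BusRdX
[6] P3: store L2 := 32 | P0:I, P1:I, P2:I, P3:M(32) | bus: BusRdX
[7] P2: load  L2 | P0:I, P1:I, P2:S(32), P3:S(32) | bus: BusRd,Flush
[8] P2: load  L2 | P0:I, P1:I, P2:S(32), P3:S(32) | bus: none
[9] P0: store L3 := 49 | P0:M(49), P1:I, P2:I, P3:I | bus: BusRdX,Flush
[10] P0: load  L3 | P0:M(49), P1:I, P2:I, P3:I | bus: none
[11] P0: store L2 := 22 | P0:M(22), P1:I, P2:I, P3:I | bus: BusRdX
[12] P0: store L0 := 60 | P0:M(60), P1:I, P2:I, P3:I | bus: BusRdX,Flush
[13] P0: load  L0 | P0:M(60), P1:I, P2:I, P3:I | bus: none
[14] P0: load  L0 | P0:M(60), P1:I, P2:I, P3:I | bus: none

invalidations = 1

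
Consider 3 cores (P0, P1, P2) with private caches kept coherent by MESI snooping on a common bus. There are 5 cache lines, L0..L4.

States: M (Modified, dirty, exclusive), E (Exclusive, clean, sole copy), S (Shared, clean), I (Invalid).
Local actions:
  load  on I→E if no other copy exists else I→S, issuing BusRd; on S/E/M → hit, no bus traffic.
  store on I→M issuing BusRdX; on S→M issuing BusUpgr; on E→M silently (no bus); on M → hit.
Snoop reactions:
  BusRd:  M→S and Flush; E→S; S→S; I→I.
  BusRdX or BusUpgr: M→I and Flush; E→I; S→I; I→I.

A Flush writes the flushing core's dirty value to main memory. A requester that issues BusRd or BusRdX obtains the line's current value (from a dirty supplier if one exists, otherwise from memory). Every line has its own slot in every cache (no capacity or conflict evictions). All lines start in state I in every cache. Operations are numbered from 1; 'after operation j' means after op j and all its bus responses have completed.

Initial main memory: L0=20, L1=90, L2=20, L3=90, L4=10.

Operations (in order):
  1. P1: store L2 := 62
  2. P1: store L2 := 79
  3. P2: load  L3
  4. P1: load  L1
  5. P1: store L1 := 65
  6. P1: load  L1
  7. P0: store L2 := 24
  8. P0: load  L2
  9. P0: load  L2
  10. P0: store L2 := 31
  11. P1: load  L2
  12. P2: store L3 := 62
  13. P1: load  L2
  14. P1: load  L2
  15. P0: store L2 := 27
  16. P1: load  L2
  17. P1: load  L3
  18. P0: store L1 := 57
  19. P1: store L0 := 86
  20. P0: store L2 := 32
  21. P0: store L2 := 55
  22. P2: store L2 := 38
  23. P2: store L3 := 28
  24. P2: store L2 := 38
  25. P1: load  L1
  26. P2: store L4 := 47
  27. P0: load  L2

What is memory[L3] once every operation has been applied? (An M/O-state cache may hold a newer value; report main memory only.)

memory[L3] = 62

1. P1: store L2 := 62  bus=[BusRdX]  L2: P0=I P1=M P2=I  mem[L2]=20
2. P1: store L2 := 79  bus=[-]  L2: P0=I P1=M P2=I  mem[L2]=20
3. P2: load  L3  bus=[BusRd]  L3: P0=I P1=I P2=E  mem[L3]=90
4. P1: load  L1  bus=[BusRd]  L1: P0=I P1=E P2=I  mem[L1]=90
5. P1: store L1 := 65  bus=[-]  L1: P0=I P1=M P2=I  mem[L1]=90
6. P1: load  L1  bus=[-]  L1: P0=I P1=M P2=I  mem[L1]=90
7. P0: store L2 := 24  bus=[BusRdX,Flush]  L2: P0=M P1=I P2=I  mem[L2]=79
8. P0: load  L2  bus=[-]  L2: P0=M P1=I P2=I  mem[L2]=79
9. P0: load  L2  bus=[-]  L2: P0=M P1=I P2=I  mem[L2]=79
10. P0: store L2 := 31  bus=[-]  L2: P0=M P1=I P2=I  mem[L2]=79
11. P1: load  L2  bus=[BusRd,Flush]  L2: P0=S P1=S P2=I  mem[L2]=31
12. P2: store L3 := 62  bus=[-]  L3: P0=I P1=I P2=M  mem[L3]=90
13. P1: load  L2  bus=[-]  L2: P0=S P1=S P2=I  mem[L2]=31
14. P1: load  L2  bus=[-]  L2: P0=S P1=S P2=I  mem[L2]=31
15. P0: store L2 := 27  bus=[BusUpgr]  L2: P0=M P1=I P2=I  mem[L2]=31
16. P1: load  L2  bus=[BusRd,Flush]  L2: P0=S P1=S P2=I  mem[L2]=27
17. P1: load  L3  bus=[BusRd,Flush]  L3: P0=I P1=S P2=S  mem[L3]=62
18. P0: store L1 := 57  bus=[BusRdX,Flush]  L1: P0=M P1=I P2=I  mem[L1]=65
19. P1: store L0 := 86  bus=[BusRdX]  L0: P0=I P1=M P2=I  mem[L0]=20
20. P0: store L2 := 32  bus=[BusUpgr]  L2: P0=M P1=I P2=I  mem[L2]=27
21. P0: store L2 := 55  bus=[-]  L2: P0=M P1=I P2=I  mem[L2]=27
22. P2: store L2 := 38  bus=[BusRdX,Flush]  L2: P0=I P1=I P2=M  mem[L2]=55
23. P2: store L3 := 28  bus=[BusUpgr]  L3: P0=I P1=I P2=M  mem[L3]=62
24. P2: store L2 := 38  bus=[-]  L2: P0=I P1=I P2=M  mem[L2]=55
25. P1: load  L1  bus=[BusRd,Flush]  L1: P0=S P1=S P2=I  mem[L1]=57
26. P2: store L4 := 47  bus=[BusRdX]  L4: P0=I P1=I P2=M  mem[L4]=10
27. P0: load  L2  bus=[BusRd,Flush]  L2: P0=S P1=I P2=S  mem[L2]=38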